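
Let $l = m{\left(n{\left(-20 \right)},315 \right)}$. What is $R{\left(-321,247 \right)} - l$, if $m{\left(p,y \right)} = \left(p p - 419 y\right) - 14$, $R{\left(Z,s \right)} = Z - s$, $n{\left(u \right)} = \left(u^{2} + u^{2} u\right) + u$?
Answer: $-57932969$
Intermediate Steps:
$n{\left(u \right)} = u + u^{2} + u^{3}$ ($n{\left(u \right)} = \left(u^{2} + u^{3}\right) + u = u + u^{2} + u^{3}$)
$m{\left(p,y \right)} = -14 + p^{2} - 419 y$ ($m{\left(p,y \right)} = \left(p^{2} - 419 y\right) - 14 = -14 + p^{2} - 419 y$)
$l = 57932401$ ($l = -14 + \left(- 20 \left(1 - 20 + \left(-20\right)^{2}\right)\right)^{2} - 131985 = -14 + \left(- 20 \left(1 - 20 + 400\right)\right)^{2} - 131985 = -14 + \left(\left(-20\right) 381\right)^{2} - 131985 = -14 + \left(-7620\right)^{2} - 131985 = -14 + 58064400 - 131985 = 57932401$)
$R{\left(-321,247 \right)} - l = \left(-321 - 247\right) - 57932401 = -568 - 57932401 = -57932969$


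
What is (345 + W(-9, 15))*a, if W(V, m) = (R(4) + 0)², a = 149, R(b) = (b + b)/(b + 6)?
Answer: 1287509/25 ≈ 51500.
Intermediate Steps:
R(b) = 2*b/(6 + b) (R(b) = (2*b)/(6 + b) = 2*b/(6 + b))
W(V, m) = 16/25 (W(V, m) = (2*4/(6 + 4) + 0)² = (2*4/10 + 0)² = (2*4*(⅒) + 0)² = (⅘ + 0)² = (⅘)² = 16/25)
(345 + W(-9, 15))*a = (345 + 16/25)*149 = (8641/25)*149 = 1287509/25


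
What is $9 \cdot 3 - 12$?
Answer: $15$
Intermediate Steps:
$9 \cdot 3 - 12 = 27 - 12 = 15$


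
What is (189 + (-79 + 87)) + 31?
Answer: 228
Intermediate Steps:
(189 + (-79 + 87)) + 31 = (189 + 8) + 31 = 197 + 31 = 228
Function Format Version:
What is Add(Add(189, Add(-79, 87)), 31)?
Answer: 228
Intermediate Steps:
Add(Add(189, Add(-79, 87)), 31) = Add(Add(189, 8), 31) = Add(197, 31) = 228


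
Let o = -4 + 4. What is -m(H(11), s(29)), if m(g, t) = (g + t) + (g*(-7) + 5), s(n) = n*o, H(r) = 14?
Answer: 79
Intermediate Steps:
o = 0
s(n) = 0 (s(n) = n*0 = 0)
m(g, t) = 5 + t - 6*g (m(g, t) = (g + t) + (-7*g + 5) = (g + t) + (5 - 7*g) = 5 + t - 6*g)
-m(H(11), s(29)) = -(5 + 0 - 6*14) = -(5 + 0 - 84) = -1*(-79) = 79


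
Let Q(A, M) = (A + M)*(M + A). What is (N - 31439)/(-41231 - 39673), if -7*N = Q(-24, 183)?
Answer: 122677/283164 ≈ 0.43324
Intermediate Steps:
Q(A, M) = (A + M)² (Q(A, M) = (A + M)*(A + M) = (A + M)²)
N = -25281/7 (N = -(-24 + 183)²/7 = -⅐*159² = -⅐*25281 = -25281/7 ≈ -3611.6)
(N - 31439)/(-41231 - 39673) = (-25281/7 - 31439)/(-41231 - 39673) = -245354/7/(-80904) = -245354/7*(-1/80904) = 122677/283164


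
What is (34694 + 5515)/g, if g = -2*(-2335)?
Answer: 40209/4670 ≈ 8.6101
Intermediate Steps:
g = 4670
(34694 + 5515)/g = (34694 + 5515)/4670 = 40209*(1/4670) = 40209/4670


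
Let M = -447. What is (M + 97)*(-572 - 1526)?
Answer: 734300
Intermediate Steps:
(M + 97)*(-572 - 1526) = (-447 + 97)*(-572 - 1526) = -350*(-2098) = 734300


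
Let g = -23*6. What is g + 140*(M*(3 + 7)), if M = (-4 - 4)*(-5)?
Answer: 55862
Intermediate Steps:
M = 40 (M = -8*(-5) = 40)
g = -138
g + 140*(M*(3 + 7)) = -138 + 140*(40*(3 + 7)) = -138 + 140*(40*10) = -138 + 140*400 = -138 + 56000 = 55862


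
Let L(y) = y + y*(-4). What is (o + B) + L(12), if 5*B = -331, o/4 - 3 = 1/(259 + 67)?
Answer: -73503/815 ≈ -90.188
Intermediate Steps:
o = 1958/163 (o = 12 + 4/(259 + 67) = 12 + 4/326 = 12 + 4*(1/326) = 12 + 2/163 = 1958/163 ≈ 12.012)
L(y) = -3*y (L(y) = y - 4*y = -3*y)
B = -331/5 (B = (⅕)*(-331) = -331/5 ≈ -66.200)
(o + B) + L(12) = (1958/163 - 331/5) - 3*12 = -44163/815 - 36 = -73503/815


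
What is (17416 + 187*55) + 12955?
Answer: 40656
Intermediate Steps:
(17416 + 187*55) + 12955 = (17416 + 10285) + 12955 = 27701 + 12955 = 40656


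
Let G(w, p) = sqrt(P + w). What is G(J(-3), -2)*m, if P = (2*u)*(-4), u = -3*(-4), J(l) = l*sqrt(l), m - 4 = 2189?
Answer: 2193*sqrt(-96 - 3*I*sqrt(3)) ≈ 581.29 - 21495.0*I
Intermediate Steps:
m = 2193 (m = 4 + 2189 = 2193)
J(l) = l**(3/2)
u = 12
P = -96 (P = (2*12)*(-4) = 24*(-4) = -96)
G(w, p) = sqrt(-96 + w)
G(J(-3), -2)*m = sqrt(-96 + (-3)**(3/2))*2193 = sqrt(-96 - 3*I*sqrt(3))*2193 = 2193*sqrt(-96 - 3*I*sqrt(3))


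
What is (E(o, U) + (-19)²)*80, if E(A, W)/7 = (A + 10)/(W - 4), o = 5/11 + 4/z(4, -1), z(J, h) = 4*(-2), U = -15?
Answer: 5974600/209 ≈ 28587.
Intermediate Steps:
z(J, h) = -8
o = -1/22 (o = 5/11 + 4/(-8) = 5*(1/11) + 4*(-⅛) = 5/11 - ½ = -1/22 ≈ -0.045455)
E(A, W) = 7*(10 + A)/(-4 + W) (E(A, W) = 7*((A + 10)/(W - 4)) = 7*((10 + A)/(-4 + W)) = 7*(10 + A)/(-4 + W))
(E(o, U) + (-19)²)*80 = (7*(10 - 1/22)/(-4 - 15) + (-19)²)*80 = (7*(219/22)/(-19) + 361)*80 = (7*(-1/19)*(219/22) + 361)*80 = (-1533/418 + 361)*80 = (149365/418)*80 = 5974600/209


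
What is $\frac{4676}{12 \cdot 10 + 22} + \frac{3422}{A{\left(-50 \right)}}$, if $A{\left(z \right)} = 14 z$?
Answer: $\frac{696819}{24850} \approx 28.041$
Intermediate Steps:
$\frac{4676}{12 \cdot 10 + 22} + \frac{3422}{A{\left(-50 \right)}} = \frac{4676}{12 \cdot 10 + 22} + \frac{3422}{14 \left(-50\right)} = \frac{4676}{120 + 22} + \frac{3422}{-700} = \frac{4676}{142} + 3422 \left(- \frac{1}{700}\right) = 4676 \cdot \frac{1}{142} - \frac{1711}{350} = \frac{2338}{71} - \frac{1711}{350} = \frac{696819}{24850}$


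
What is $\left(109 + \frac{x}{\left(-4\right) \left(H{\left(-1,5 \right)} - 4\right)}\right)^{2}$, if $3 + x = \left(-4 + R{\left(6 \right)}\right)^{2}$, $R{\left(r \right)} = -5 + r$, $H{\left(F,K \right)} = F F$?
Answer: $\frac{47961}{4} \approx 11990.0$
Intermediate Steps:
$H{\left(F,K \right)} = F^{2}$
$x = 6$ ($x = -3 + \left(-4 + \left(-5 + 6\right)\right)^{2} = -3 + \left(-4 + 1\right)^{2} = -3 + \left(-3\right)^{2} = -3 + 9 = 6$)
$\left(109 + \frac{x}{\left(-4\right) \left(H{\left(-1,5 \right)} - 4\right)}\right)^{2} = \left(109 + \frac{6}{\left(-4\right) \left(\left(-1\right)^{2} - 4\right)}\right)^{2} = \left(109 + \frac{6}{\left(-4\right) \left(1 - 4\right)}\right)^{2} = \left(109 + \frac{6}{\left(-4\right) \left(-3\right)}\right)^{2} = \left(109 + \frac{6}{12}\right)^{2} = \left(109 + 6 \cdot \frac{1}{12}\right)^{2} = \left(109 + \frac{1}{2}\right)^{2} = \left(\frac{219}{2}\right)^{2} = \frac{47961}{4}$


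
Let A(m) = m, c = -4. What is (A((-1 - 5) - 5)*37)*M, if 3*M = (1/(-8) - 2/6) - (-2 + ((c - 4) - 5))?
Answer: -142043/72 ≈ -1972.8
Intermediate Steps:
M = 349/72 (M = ((1/(-8) - 2/6) - (-2 + ((-4 - 4) - 5)))/3 = ((1*(-⅛) - 2*⅙) - (-2 + (-8 - 5)))/3 = ((-⅛ - ⅓) - (-2 - 13))/3 = (-11/24 - 1*(-15))/3 = (-11/24 + 15)/3 = (⅓)*(349/24) = 349/72 ≈ 4.8472)
(A((-1 - 5) - 5)*37)*M = (((-1 - 5) - 5)*37)*(349/72) = ((-6 - 5)*37)*(349/72) = -11*37*(349/72) = -407*349/72 = -142043/72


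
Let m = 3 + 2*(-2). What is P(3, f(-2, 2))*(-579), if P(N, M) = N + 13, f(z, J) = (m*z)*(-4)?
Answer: -9264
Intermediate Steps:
m = -1 (m = 3 - 4 = -1)
f(z, J) = 4*z (f(z, J) = -z*(-4) = 4*z)
P(N, M) = 13 + N
P(3, f(-2, 2))*(-579) = (13 + 3)*(-579) = 16*(-579) = -9264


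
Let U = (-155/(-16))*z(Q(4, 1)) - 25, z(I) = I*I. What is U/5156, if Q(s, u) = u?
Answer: -245/82496 ≈ -0.0029698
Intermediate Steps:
z(I) = I**2
U = -245/16 (U = -155/(-16)*1**2 - 25 = -155*(-1/16)*1 - 25 = (155/16)*1 - 25 = 155/16 - 25 = -245/16 ≈ -15.313)
U/5156 = -245/16/5156 = -245/16*1/5156 = -245/82496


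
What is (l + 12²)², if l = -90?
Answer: 2916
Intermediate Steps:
(l + 12²)² = (-90 + 12²)² = (-90 + 144)² = 54² = 2916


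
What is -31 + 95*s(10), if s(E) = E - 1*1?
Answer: 824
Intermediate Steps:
s(E) = -1 + E (s(E) = E - 1 = -1 + E)
-31 + 95*s(10) = -31 + 95*(-1 + 10) = -31 + 95*9 = -31 + 855 = 824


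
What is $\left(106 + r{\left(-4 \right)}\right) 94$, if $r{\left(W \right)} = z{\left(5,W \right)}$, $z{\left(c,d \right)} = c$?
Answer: $10434$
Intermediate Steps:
$r{\left(W \right)} = 5$
$\left(106 + r{\left(-4 \right)}\right) 94 = \left(106 + 5\right) 94 = 111 \cdot 94 = 10434$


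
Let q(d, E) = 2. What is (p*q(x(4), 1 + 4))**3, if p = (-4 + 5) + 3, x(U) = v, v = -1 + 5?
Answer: 512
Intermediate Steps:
v = 4
x(U) = 4
p = 4 (p = 1 + 3 = 4)
(p*q(x(4), 1 + 4))**3 = (4*2)**3 = 8**3 = 512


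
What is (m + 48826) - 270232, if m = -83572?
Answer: -304978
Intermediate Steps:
(m + 48826) - 270232 = (-83572 + 48826) - 270232 = -34746 - 270232 = -304978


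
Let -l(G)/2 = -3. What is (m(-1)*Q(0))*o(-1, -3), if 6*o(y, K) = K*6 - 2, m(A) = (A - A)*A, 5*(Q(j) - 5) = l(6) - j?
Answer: 0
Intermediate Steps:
l(G) = 6 (l(G) = -2*(-3) = 6)
Q(j) = 31/5 - j/5 (Q(j) = 5 + (6 - j)/5 = 5 + (6/5 - j/5) = 31/5 - j/5)
m(A) = 0 (m(A) = 0*A = 0)
o(y, K) = -⅓ + K (o(y, K) = (K*6 - 2)/6 = (6*K - 2)/6 = (-2 + 6*K)/6 = -⅓ + K)
(m(-1)*Q(0))*o(-1, -3) = (0*(31/5 - ⅕*0))*(-⅓ - 3) = (0*(31/5 + 0))*(-10/3) = (0*(31/5))*(-10/3) = 0*(-10/3) = 0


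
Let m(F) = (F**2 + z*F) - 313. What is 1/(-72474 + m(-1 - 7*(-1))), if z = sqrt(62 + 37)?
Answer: -72751/5292704437 - 18*sqrt(11)/5292704437 ≈ -1.3757e-5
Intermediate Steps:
z = 3*sqrt(11) (z = sqrt(99) = 3*sqrt(11) ≈ 9.9499)
m(F) = -313 + F**2 + 3*F*sqrt(11) (m(F) = (F**2 + (3*sqrt(11))*F) - 313 = (F**2 + 3*F*sqrt(11)) - 313 = -313 + F**2 + 3*F*sqrt(11))
1/(-72474 + m(-1 - 7*(-1))) = 1/(-72474 + (-313 + (-1 - 7*(-1))**2 + 3*(-1 - 7*(-1))*sqrt(11))) = 1/(-72474 + (-313 + (-1 + 7)**2 + 3*(-1 + 7)*sqrt(11))) = 1/(-72474 + (-313 + 6**2 + 3*6*sqrt(11))) = 1/(-72474 + (-313 + 36 + 18*sqrt(11))) = 1/(-72474 + (-277 + 18*sqrt(11))) = 1/(-72751 + 18*sqrt(11))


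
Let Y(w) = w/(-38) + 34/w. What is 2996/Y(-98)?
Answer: 1394638/1039 ≈ 1342.3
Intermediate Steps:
Y(w) = 34/w - w/38 (Y(w) = w*(-1/38) + 34/w = -w/38 + 34/w = 34/w - w/38)
2996/Y(-98) = 2996/(34/(-98) - 1/38*(-98)) = 2996/(34*(-1/98) + 49/19) = 2996/(-17/49 + 49/19) = 2996/(2078/931) = 2996*(931/2078) = 1394638/1039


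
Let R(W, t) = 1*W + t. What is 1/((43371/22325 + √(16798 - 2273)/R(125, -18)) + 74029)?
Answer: 60348395823034900/4467648632779280926637 - 266647009375*√581/31273540429454966486459 ≈ 1.3508e-5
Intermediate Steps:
R(W, t) = W + t
1/((43371/22325 + √(16798 - 2273)/R(125, -18)) + 74029) = 1/((43371/22325 + √(16798 - 2273)/(125 - 18)) + 74029) = 1/((43371*(1/22325) + √14525/107) + 74029) = 1/((43371/22325 + (5*√581)*(1/107)) + 74029) = 1/((43371/22325 + 5*√581/107) + 74029) = 1/(1652740796/22325 + 5*√581/107)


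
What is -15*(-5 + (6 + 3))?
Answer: -60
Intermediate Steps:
-15*(-5 + (6 + 3)) = -15*(-5 + 9) = -60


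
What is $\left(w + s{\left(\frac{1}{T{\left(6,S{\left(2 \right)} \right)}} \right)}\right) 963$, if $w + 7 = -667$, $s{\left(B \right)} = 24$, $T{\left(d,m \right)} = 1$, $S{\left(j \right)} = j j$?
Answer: $-625950$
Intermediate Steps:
$S{\left(j \right)} = j^{2}$
$w = -674$ ($w = -7 - 667 = -674$)
$\left(w + s{\left(\frac{1}{T{\left(6,S{\left(2 \right)} \right)}} \right)}\right) 963 = \left(-674 + 24\right) 963 = \left(-650\right) 963 = -625950$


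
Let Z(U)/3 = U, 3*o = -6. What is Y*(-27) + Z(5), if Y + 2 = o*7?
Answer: 447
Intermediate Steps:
o = -2 (o = (⅓)*(-6) = -2)
Z(U) = 3*U
Y = -16 (Y = -2 - 2*7 = -2 - 14 = -16)
Y*(-27) + Z(5) = -16*(-27) + 3*5 = 432 + 15 = 447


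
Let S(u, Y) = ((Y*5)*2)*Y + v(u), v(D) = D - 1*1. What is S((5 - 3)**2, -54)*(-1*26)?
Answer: -758238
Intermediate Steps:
v(D) = -1 + D (v(D) = D - 1 = -1 + D)
S(u, Y) = -1 + u + 10*Y**2 (S(u, Y) = ((Y*5)*2)*Y + (-1 + u) = ((5*Y)*2)*Y + (-1 + u) = (10*Y)*Y + (-1 + u) = 10*Y**2 + (-1 + u) = -1 + u + 10*Y**2)
S((5 - 3)**2, -54)*(-1*26) = (-1 + (5 - 3)**2 + 10*(-54)**2)*(-1*26) = (-1 + 2**2 + 10*2916)*(-26) = (-1 + 4 + 29160)*(-26) = 29163*(-26) = -758238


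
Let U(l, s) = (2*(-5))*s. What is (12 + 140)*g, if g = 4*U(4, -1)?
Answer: 6080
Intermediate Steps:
U(l, s) = -10*s
g = 40 (g = 4*(-10*(-1)) = 4*10 = 40)
(12 + 140)*g = (12 + 140)*40 = 152*40 = 6080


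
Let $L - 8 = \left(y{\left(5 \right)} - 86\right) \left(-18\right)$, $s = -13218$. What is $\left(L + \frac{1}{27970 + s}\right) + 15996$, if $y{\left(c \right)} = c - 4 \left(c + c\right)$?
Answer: $\frac{268220865}{14752} \approx 18182.0$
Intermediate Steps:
$y{\left(c \right)} = - 7 c$ ($y{\left(c \right)} = c - 4 \cdot 2 c = c - 8 c = - 7 c$)
$L = 2186$ ($L = 8 + \left(\left(-7\right) 5 - 86\right) \left(-18\right) = 8 + \left(-35 - 86\right) \left(-18\right) = 8 - -2178 = 8 + 2178 = 2186$)
$\left(L + \frac{1}{27970 + s}\right) + 15996 = \left(2186 + \frac{1}{27970 - 13218}\right) + 15996 = \left(2186 + \frac{1}{14752}\right) + 15996 = \frac{32247873}{14752} + 15996 = \frac{268220865}{14752}$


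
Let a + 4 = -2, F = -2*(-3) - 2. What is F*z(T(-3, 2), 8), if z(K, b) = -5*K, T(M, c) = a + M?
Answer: 180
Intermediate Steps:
F = 4 (F = 6 - 2 = 4)
a = -6 (a = -4 - 2 = -6)
T(M, c) = -6 + M
F*z(T(-3, 2), 8) = 4*(-5*(-6 - 3)) = 4*(-5*(-9)) = 4*45 = 180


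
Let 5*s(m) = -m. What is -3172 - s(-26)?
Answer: -15886/5 ≈ -3177.2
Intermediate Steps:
s(m) = -m/5 (s(m) = (-m)/5 = -m/5)
-3172 - s(-26) = -3172 - (-1)*(-26)/5 = -3172 - 1*26/5 = -3172 - 26/5 = -15886/5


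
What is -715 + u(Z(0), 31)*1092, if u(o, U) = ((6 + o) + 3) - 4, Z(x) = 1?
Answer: 5837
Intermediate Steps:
u(o, U) = 5 + o (u(o, U) = (9 + o) - 4 = 5 + o)
-715 + u(Z(0), 31)*1092 = -715 + (5 + 1)*1092 = -715 + 6*1092 = -715 + 6552 = 5837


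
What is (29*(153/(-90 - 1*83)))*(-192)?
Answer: 851904/173 ≈ 4924.3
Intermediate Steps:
(29*(153/(-90 - 1*83)))*(-192) = (29*(153/(-90 - 83)))*(-192) = (29*(153/(-173)))*(-192) = (29*(153*(-1/173)))*(-192) = (29*(-153/173))*(-192) = -4437/173*(-192) = 851904/173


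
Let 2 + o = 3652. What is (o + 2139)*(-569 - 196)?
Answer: -4428585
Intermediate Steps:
o = 3650 (o = -2 + 3652 = 3650)
(o + 2139)*(-569 - 196) = (3650 + 2139)*(-569 - 196) = 5789*(-765) = -4428585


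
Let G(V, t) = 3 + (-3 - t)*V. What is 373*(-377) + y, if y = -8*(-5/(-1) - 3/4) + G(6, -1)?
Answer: -140664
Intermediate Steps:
G(V, t) = 3 + V*(-3 - t)
y = -43 (y = -8*(-5/(-1) - 3/4) + (3 - 3*6 - 1*6*(-1)) = -8*(-5*(-1) - 3*¼) + (3 - 18 + 6) = -8*(5 - ¾) - 9 = -8*17/4 - 9 = -34 - 9 = -43)
373*(-377) + y = 373*(-377) - 43 = -140621 - 43 = -140664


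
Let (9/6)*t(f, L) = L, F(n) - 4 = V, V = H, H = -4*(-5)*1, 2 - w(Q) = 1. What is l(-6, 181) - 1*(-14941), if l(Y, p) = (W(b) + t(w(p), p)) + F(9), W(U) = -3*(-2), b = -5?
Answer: 45275/3 ≈ 15092.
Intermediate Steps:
w(Q) = 1 (w(Q) = 2 - 1*1 = 2 - 1 = 1)
H = 20 (H = 20*1 = 20)
V = 20
F(n) = 24 (F(n) = 4 + 20 = 24)
t(f, L) = 2*L/3
W(U) = 6
l(Y, p) = 30 + 2*p/3 (l(Y, p) = (6 + 2*p/3) + 24 = 30 + 2*p/3)
l(-6, 181) - 1*(-14941) = (30 + (⅔)*181) - 1*(-14941) = (30 + 362/3) + 14941 = 452/3 + 14941 = 45275/3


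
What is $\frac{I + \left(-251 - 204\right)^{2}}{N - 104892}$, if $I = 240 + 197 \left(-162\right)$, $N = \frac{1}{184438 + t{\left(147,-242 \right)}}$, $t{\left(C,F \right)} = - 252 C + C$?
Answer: $- \frac{25871461891}{15475870571} \approx -1.6717$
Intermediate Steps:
$t{\left(C,F \right)} = - 251 C$
$N = \frac{1}{147541}$ ($N = \frac{1}{184438 - 36897} = \frac{1}{147541} \approx 6.7778 \cdot 10^{-6}$)
$I = -31674$ ($I = 240 - 31914 = -31674$)
$\frac{I + \left(-251 - 204\right)^{2}}{N - 104892} = \frac{-31674 + \left(-251 - 204\right)^{2}}{\frac{1}{147541} - 104892} = \frac{-31674 + \left(-455\right)^{2}}{- \frac{15475870571}{147541}} = \left(-31674 + 207025\right) \left(- \frac{147541}{15475870571}\right) = 175351 \left(- \frac{147541}{15475870571}\right) = - \frac{25871461891}{15475870571}$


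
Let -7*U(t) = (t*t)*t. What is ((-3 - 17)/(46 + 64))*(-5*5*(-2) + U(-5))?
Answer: -950/77 ≈ -12.338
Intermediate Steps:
U(t) = -t³/7 (U(t) = -t*t*t/7 = -t²*t/7 = -t³/7)
((-3 - 17)/(46 + 64))*(-5*5*(-2) + U(-5)) = ((-3 - 17)/(46 + 64))*(-5*5*(-2) - ⅐*(-5)³) = (-20/110)*(-25*(-2) - ⅐*(-125)) = (-20*1/110)*(50 + 125/7) = -2/11*475/7 = -950/77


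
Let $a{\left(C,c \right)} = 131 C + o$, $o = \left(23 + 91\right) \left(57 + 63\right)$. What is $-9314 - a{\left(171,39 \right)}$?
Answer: $-45395$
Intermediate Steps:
$o = 13680$ ($o = 114 \cdot 120 = 13680$)
$a{\left(C,c \right)} = 13680 + 131 C$ ($a{\left(C,c \right)} = 131 C + 13680 = 13680 + 131 C$)
$-9314 - a{\left(171,39 \right)} = -9314 - \left(13680 + 131 \cdot 171\right) = -9314 - \left(13680 + 22401\right) = -9314 - 36081 = -45395$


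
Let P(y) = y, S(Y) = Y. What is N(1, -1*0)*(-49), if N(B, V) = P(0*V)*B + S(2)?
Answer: -98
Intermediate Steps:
N(B, V) = 2 (N(B, V) = (0*V)*B + 2 = 0*B + 2 = 0 + 2 = 2)
N(1, -1*0)*(-49) = 2*(-49) = -98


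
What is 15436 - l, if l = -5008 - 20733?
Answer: 41177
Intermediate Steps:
l = -25741
15436 - l = 15436 - 1*(-25741) = 15436 + 25741 = 41177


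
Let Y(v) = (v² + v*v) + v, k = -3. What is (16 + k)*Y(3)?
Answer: 273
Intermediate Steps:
Y(v) = v + 2*v² (Y(v) = (v² + v²) + v = 2*v² + v = v + 2*v²)
(16 + k)*Y(3) = (16 - 3)*(3*(1 + 2*3)) = 13*(3*(1 + 6)) = 13*(3*7) = 13*21 = 273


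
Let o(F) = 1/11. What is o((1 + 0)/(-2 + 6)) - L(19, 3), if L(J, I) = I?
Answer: -32/11 ≈ -2.9091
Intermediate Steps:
o(F) = 1/11
o((1 + 0)/(-2 + 6)) - L(19, 3) = 1/11 - 1*3 = 1/11 - 3 = -32/11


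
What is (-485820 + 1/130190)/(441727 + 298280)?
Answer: -63248905799/96341511330 ≈ -0.65651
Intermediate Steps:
(-485820 + 1/130190)/(441727 + 298280) = (-485820 + 1/130190)/740007 = -63248905799/130190*1/740007 = -63248905799/96341511330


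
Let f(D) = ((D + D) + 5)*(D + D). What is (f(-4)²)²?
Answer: 331776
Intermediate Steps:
f(D) = 2*D*(5 + 2*D) (f(D) = (2*D + 5)*(2*D) = (5 + 2*D)*(2*D) = 2*D*(5 + 2*D))
(f(-4)²)² = ((2*(-4)*(5 + 2*(-4)))²)² = ((2*(-4)*(5 - 8))²)² = ((2*(-4)*(-3))²)² = (24²)² = 576² = 331776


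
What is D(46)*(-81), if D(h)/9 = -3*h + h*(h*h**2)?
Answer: -3263964822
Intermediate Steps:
D(h) = -27*h + 9*h**4 (D(h) = 9*(-3*h + h*(h*h**2)) = 9*(-3*h + h*h**3) = 9*(-3*h + h**4) = 9*(h**4 - 3*h) = -27*h + 9*h**4)
D(46)*(-81) = (9*46*(-3 + 46**3))*(-81) = (9*46*(-3 + 97336))*(-81) = (9*46*97333)*(-81) = 40295862*(-81) = -3263964822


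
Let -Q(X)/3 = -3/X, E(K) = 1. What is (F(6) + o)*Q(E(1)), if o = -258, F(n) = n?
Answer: -2268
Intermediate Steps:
Q(X) = 9/X (Q(X) = -(-9)/X = 9/X)
(F(6) + o)*Q(E(1)) = (6 - 258)*(9/1) = -2268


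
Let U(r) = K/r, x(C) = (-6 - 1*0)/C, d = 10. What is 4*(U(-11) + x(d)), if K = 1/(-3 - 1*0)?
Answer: -376/165 ≈ -2.2788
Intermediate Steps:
x(C) = -6/C (x(C) = (-6 + 0)/C = -6/C)
K = -⅓ (K = 1/(-3 + 0) = 1/(-3) = -⅓ ≈ -0.33333)
U(r) = -1/(3*r)
4*(U(-11) + x(d)) = 4*(-⅓/(-11) - 6/10) = 4*(-⅓*(-1/11) - 6*⅒) = 4*(1/33 - ⅗) = 4*(-94/165) = -376/165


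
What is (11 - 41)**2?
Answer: 900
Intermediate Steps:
(11 - 41)**2 = (-30)**2 = 900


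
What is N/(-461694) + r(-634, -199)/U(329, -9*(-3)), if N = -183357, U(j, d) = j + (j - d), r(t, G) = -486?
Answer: -36228339/97109638 ≈ -0.37307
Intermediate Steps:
U(j, d) = -d + 2*j
N/(-461694) + r(-634, -199)/U(329, -9*(-3)) = -183357/(-461694) - 486/(-(-9)*(-3) + 2*329) = -183357*(-1/461694) - 486/(-1*27 + 658) = 61119/153898 - 486/(-27 + 658) = 61119/153898 - 486/631 = -36228339/97109638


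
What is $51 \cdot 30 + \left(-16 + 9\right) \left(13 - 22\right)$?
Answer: $1593$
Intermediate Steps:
$51 \cdot 30 + \left(-16 + 9\right) \left(13 - 22\right) = 1530 - -63 = 1530 + 63 = 1593$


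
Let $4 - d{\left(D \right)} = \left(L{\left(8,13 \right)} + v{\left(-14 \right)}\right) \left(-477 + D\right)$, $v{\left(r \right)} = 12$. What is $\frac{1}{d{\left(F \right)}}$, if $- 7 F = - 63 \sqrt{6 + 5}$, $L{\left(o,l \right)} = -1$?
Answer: $\frac{5251}{27465190} + \frac{99 \sqrt{11}}{27465190} \approx 0.00020314$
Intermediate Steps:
$F = 9 \sqrt{11}$ ($F = - \frac{\left(-63\right) \sqrt{6 + 5}}{7} = - \frac{\left(-63\right) \sqrt{11}}{7} = 9 \sqrt{11} \approx 29.85$)
$d{\left(D \right)} = 5251 - 11 D$ ($d{\left(D \right)} = 4 - \left(-1 + 12\right) \left(-477 + D\right) = 4 - 11 \left(-477 + D\right) = 4 - \left(-5247 + 11 D\right) = 5251 - 11 D$)
$\frac{1}{d{\left(F \right)}} = \frac{1}{5251 - 11 \cdot 9 \sqrt{11}} = \frac{1}{5251 - 99 \sqrt{11}}$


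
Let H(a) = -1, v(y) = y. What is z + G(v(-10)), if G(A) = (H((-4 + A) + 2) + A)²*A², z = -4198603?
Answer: -4186503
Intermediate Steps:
G(A) = A²*(-1 + A)² (G(A) = (-1 + A)²*A² = A²*(-1 + A)²)
z + G(v(-10)) = -4198603 + (-10)²*(-1 - 10)² = -4198603 + 100*(-11)² = -4198603 + 100*121 = -4198603 + 12100 = -4186503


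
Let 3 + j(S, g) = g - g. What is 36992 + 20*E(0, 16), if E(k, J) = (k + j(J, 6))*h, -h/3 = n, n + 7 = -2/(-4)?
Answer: 35822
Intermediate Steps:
j(S, g) = -3 (j(S, g) = -3 + (g - g) = -3 + 0 = -3)
n = -13/2 (n = -7 - 2/(-4) = -7 - 2*(-¼) = -7 + ½ = -13/2 ≈ -6.5000)
h = 39/2 (h = -3*(-13/2) = 39/2 ≈ 19.500)
E(k, J) = -117/2 + 39*k/2 (E(k, J) = (k - 3)*(39/2) = (-3 + k)*(39/2) = -117/2 + 39*k/2)
36992 + 20*E(0, 16) = 36992 + 20*(-117/2 + (39/2)*0) = 36992 + 20*(-117/2 + 0) = 36992 + 20*(-117/2) = 36992 - 1170 = 35822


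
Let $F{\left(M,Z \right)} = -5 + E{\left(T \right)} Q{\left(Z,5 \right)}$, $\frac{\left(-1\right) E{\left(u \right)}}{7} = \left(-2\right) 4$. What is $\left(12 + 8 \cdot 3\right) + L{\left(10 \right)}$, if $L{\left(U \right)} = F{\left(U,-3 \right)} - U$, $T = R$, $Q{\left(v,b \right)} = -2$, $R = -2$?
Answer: $-91$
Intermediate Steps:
$T = -2$
$E{\left(u \right)} = 56$ ($E{\left(u \right)} = - 7 \left(\left(-2\right) 4\right) = \left(-7\right) \left(-8\right) = 56$)
$F{\left(M,Z \right)} = -117$ ($F{\left(M,Z \right)} = -5 + 56 \left(-2\right) = -5 - 112 = -117$)
$L{\left(U \right)} = -117 - U$
$\left(12 + 8 \cdot 3\right) + L{\left(10 \right)} = \left(12 + 8 \cdot 3\right) - 127 = \left(12 + 24\right) - 127 = 36 - 127 = -91$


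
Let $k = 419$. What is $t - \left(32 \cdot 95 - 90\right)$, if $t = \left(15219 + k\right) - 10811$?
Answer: $1877$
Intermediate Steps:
$t = 4827$ ($t = \left(15219 + 419\right) - 10811 = 15638 - 10811 = 4827$)
$t - \left(32 \cdot 95 - 90\right) = 4827 - \left(32 \cdot 95 - 90\right) = 4827 - \left(3040 - 90\right) = 4827 - 2950 = 1877$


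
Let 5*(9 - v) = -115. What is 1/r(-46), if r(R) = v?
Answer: 1/32 ≈ 0.031250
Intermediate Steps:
v = 32 (v = 9 - ⅕*(-115) = 9 + 23 = 32)
r(R) = 32
1/r(-46) = 1/32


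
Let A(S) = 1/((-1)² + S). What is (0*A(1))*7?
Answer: 0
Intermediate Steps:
A(S) = 1/(1 + S)
(0*A(1))*7 = (0/(1 + 1))*7 = (0/2)*7 = (0*(½))*7 = 0*7 = 0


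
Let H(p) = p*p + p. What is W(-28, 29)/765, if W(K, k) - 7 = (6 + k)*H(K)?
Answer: 26467/765 ≈ 34.597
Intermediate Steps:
H(p) = p + p² (H(p) = p² + p = p + p²)
W(K, k) = 7 + K*(1 + K)*(6 + k) (W(K, k) = 7 + (6 + k)*(K*(1 + K)) = 7 + K*(1 + K)*(6 + k))
W(-28, 29)/765 = (7 + 6*(-28)*(1 - 28) - 28*29*(1 - 28))/765 = (7 + 6*(-28)*(-27) - 28*29*(-27))*(1/765) = (7 + 4536 + 21924)*(1/765) = 26467*(1/765) = 26467/765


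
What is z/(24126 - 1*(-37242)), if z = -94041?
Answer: -31347/20456 ≈ -1.5324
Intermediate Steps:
z/(24126 - 1*(-37242)) = -94041/(24126 - 1*(-37242)) = -94041/(24126 + 37242) = -94041/61368 = -94041*1/61368 = -31347/20456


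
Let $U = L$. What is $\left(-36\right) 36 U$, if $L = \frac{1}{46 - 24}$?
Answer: $- \frac{648}{11} \approx -58.909$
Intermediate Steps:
$L = \frac{1}{22} \approx 0.045455$
$U = \frac{1}{22} \approx 0.045455$
$\left(-36\right) 36 U = \left(-36\right) 36 \cdot \frac{1}{22} = \left(-1296\right) \frac{1}{22} = - \frac{648}{11}$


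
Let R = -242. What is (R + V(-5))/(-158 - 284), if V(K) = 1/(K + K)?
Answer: 2421/4420 ≈ 0.54774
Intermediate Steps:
V(K) = 1/(2*K)
(R + V(-5))/(-158 - 284) = (-242 + (½)/(-5))/(-158 - 284) = (-242 + (½)*(-⅕))/(-442) = (-242 - ⅒)*(-1/442) = -2421/10*(-1/442) = 2421/4420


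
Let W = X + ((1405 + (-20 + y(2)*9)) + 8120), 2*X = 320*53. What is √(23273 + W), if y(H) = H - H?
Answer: 7*√842 ≈ 203.12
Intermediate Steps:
y(H) = 0
X = 8480 (X = (320*53)/2 = (½)*16960 = 8480)
W = 17985 (W = 8480 + ((1405 + (-20 + 0*9)) + 8120) = 8480 + ((1405 + (-20 + 0)) + 8120) = 8480 + ((1405 - 20) + 8120) = 8480 + (1385 + 8120) = 8480 + 9505 = 17985)
√(23273 + W) = √(23273 + 17985) = √41258 = 7*√842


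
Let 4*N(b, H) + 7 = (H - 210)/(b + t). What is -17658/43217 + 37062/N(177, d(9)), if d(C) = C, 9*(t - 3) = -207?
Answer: -251473966128/14045525 ≈ -17904.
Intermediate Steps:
t = -20 (t = 3 + (1/9)*(-207) = 3 - 23 = -20)
N(b, H) = -7/4 + (-210 + H)/(4*(-20 + b)) (N(b, H) = -7/4 + ((H - 210)/(b - 20))/4 = -7/4 + ((-210 + H)/(-20 + b))/4 = -7/4 + (-210 + H)/(4*(-20 + b)))
-17658/43217 + 37062/N(177, d(9)) = -17658/43217 + 37062/(((-70 + 9 - 7*177)/(4*(-20 + 177)))) = -17658*1/43217 + 37062/(((1/4)*(-70 + 9 - 1239)/157)) = -17658/43217 + 37062/(((1/4)*(1/157)*(-1300))) = -17658/43217 + 37062/(-325/157) = -17658/43217 + 37062*(-157/325) = -17658/43217 - 5818734/325 = -251473966128/14045525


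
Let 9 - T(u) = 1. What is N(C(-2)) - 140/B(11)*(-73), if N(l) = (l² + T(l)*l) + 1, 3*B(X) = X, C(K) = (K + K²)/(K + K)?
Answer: 122519/44 ≈ 2784.5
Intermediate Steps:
C(K) = (K + K²)/(2*K) (C(K) = (K + K²)/((2*K)) = (K + K²)*(1/(2*K)) = (K + K²)/(2*K))
T(u) = 8 (T(u) = 9 - 1*1 = 9 - 1 = 8)
B(X) = X/3
N(l) = 1 + l² + 8*l (N(l) = (l² + 8*l) + 1 = 1 + l² + 8*l)
N(C(-2)) - 140/B(11)*(-73) = (1 + (½ + (½)*(-2))² + 8*(½ + (½)*(-2))) - 140/((⅓)*11)*(-73) = (1 + (½ - 1)² + 8*(½ - 1)) - 140/11/3*(-73) = (1 + (-½)² + 8*(-½)) - 140*3/11*(-73) = (1 + ¼ - 4) - 420/11*(-73) = -11/4 + 30660/11 = 122519/44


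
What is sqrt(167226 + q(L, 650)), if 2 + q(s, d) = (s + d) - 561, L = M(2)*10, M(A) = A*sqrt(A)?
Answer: sqrt(167313 + 20*sqrt(2)) ≈ 409.07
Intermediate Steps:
M(A) = A**(3/2)
L = 20*sqrt(2) (L = 2**(3/2)*10 = (2*sqrt(2))*10 = 20*sqrt(2) ≈ 28.284)
q(s, d) = -563 + d + s (q(s, d) = -2 + ((s + d) - 561) = -2 + ((d + s) - 561) = -2 + (-561 + d + s) = -563 + d + s)
sqrt(167226 + q(L, 650)) = sqrt(167226 + (-563 + 650 + 20*sqrt(2))) = sqrt(167226 + (87 + 20*sqrt(2))) = sqrt(167313 + 20*sqrt(2))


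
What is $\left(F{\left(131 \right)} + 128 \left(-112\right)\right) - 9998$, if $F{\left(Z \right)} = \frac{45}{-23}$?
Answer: $- \frac{559727}{23} \approx -24336.0$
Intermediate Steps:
$F{\left(Z \right)} = - \frac{45}{23}$ ($F{\left(Z \right)} = 45 \left(- \frac{1}{23}\right) = - \frac{45}{23}$)
$\left(F{\left(131 \right)} + 128 \left(-112\right)\right) - 9998 = \left(- \frac{45}{23} + 128 \left(-112\right)\right) - 9998 = \left(- \frac{45}{23} - 14336\right) - 9998 = - \frac{329773}{23} - 9998 = - \frac{559727}{23}$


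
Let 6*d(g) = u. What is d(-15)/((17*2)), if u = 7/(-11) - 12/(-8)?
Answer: 19/4488 ≈ 0.0042335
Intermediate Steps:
u = 19/22 (u = 7*(-1/11) - 12*(-⅛) = -7/11 + 3/2 = 19/22 ≈ 0.86364)
d(g) = 19/132 (d(g) = (⅙)*(19/22) = 19/132)
d(-15)/((17*2)) = 19/(132*((17*2))) = (19/132)/34 = (19/132)*(1/34) = 19/4488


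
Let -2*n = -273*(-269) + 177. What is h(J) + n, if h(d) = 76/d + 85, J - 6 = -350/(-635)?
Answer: -7635763/208 ≈ -36710.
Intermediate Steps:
J = 832/127 (J = 6 - 350/(-635) = 6 - 350*(-1/635) = 6 + 70/127 = 832/127 ≈ 6.5512)
h(d) = 85 + 76/d
n = -36807 (n = -(-273*(-269) + 177)/2 = -(73437 + 177)/2 = -½*73614 = -36807)
h(J) + n = (85 + 76/(832/127)) - 36807 = (85 + 76*(127/832)) - 36807 = (85 + 2413/208) - 36807 = 20093/208 - 36807 = -7635763/208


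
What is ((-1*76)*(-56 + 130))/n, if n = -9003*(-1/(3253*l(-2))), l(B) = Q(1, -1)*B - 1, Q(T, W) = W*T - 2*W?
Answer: 18294872/3001 ≈ 6096.3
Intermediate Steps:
Q(T, W) = -2*W + T*W (Q(T, W) = T*W - 2*W = -2*W + T*W)
l(B) = -1 + B (l(B) = (-(-2 + 1))*B - 1 = (-1*(-1))*B - 1 = 1*B - 1 = B - 1 = -1 + B)
n = -3001/3253 (n = -9003*(-1/(3253*(-1 - 2))) = -9003/((-3*(-3253))) = -9003/9759 = -9003*1/9759 = -3001/3253 ≈ -0.92253)
((-1*76)*(-56 + 130))/n = ((-1*76)*(-56 + 130))/(-3001/3253) = -76*74*(-3253/3001) = -5624*(-3253/3001) = 18294872/3001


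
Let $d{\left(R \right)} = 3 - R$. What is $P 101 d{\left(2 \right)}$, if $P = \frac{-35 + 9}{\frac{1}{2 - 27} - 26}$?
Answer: $\frac{65650}{651} \approx 100.84$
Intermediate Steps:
$P = \frac{650}{651}$ ($P = - \frac{26}{\frac{1}{-25} - 26} = - \frac{26}{- \frac{1}{25} - 26} = - \frac{26}{- \frac{651}{25}} = \left(-26\right) \left(- \frac{25}{651}\right) = \frac{650}{651} \approx 0.99846$)
$P 101 d{\left(2 \right)} = \frac{650}{651} \cdot 101 \left(3 - 2\right) = \frac{65650 \left(3 - 2\right)}{651} = \frac{65650}{651} \cdot 1 = \frac{65650}{651}$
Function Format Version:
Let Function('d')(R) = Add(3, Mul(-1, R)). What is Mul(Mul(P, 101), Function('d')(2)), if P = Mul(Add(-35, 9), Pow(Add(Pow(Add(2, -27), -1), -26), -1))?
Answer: Rational(65650, 651) ≈ 100.84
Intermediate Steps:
P = Rational(650, 651) (P = Mul(-26, Pow(Add(Pow(-25, -1), -26), -1)) = Mul(-26, Pow(Add(Rational(-1, 25), -26), -1)) = Mul(-26, Pow(Rational(-651, 25), -1)) = Mul(-26, Rational(-25, 651)) = Rational(650, 651) ≈ 0.99846)
Mul(Mul(P, 101), Function('d')(2)) = Mul(Mul(Rational(650, 651), 101), Add(3, Mul(-1, 2))) = Mul(Rational(65650, 651), Add(3, -2)) = Mul(Rational(65650, 651), 1) = Rational(65650, 651)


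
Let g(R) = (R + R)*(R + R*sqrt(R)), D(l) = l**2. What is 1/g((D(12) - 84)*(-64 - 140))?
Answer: 1/3667834483200 - I*sqrt(85)/305652873600 ≈ 2.7264e-13 - 3.0163e-11*I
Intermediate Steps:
g(R) = 2*R*(R + R**(3/2)) (g(R) = (2*R)*(R + R**(3/2)) = 2*R*(R + R**(3/2)))
1/g((D(12) - 84)*(-64 - 140)) = 1/(2*((12**2 - 84)*(-64 - 140))**2 + 2*((12**2 - 84)*(-64 - 140))**(5/2)) = 1/(2*((144 - 84)*(-204))**2 + 2*((144 - 84)*(-204))**(5/2)) = 1/(2*(60*(-204))**2 + 2*(60*(-204))**(5/2)) = 1/(2*(-12240)**2 + 2*(-12240)**(5/2)) = 1/(2*149817600 + 2*(1797811200*I*sqrt(85))) = 1/(299635200 + 3595622400*I*sqrt(85))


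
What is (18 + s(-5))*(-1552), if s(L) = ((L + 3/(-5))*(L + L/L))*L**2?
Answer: -897056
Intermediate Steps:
s(L) = L**2*(1 + L)*(-3/5 + L) (s(L) = ((L + 3*(-1/5))*(L + 1))*L**2 = ((L - 3/5)*(1 + L))*L**2 = ((-3/5 + L)*(1 + L))*L**2 = ((1 + L)*(-3/5 + L))*L**2 = L**2*(1 + L)*(-3/5 + L))
(18 + s(-5))*(-1552) = (18 + (1/5)*(-5)**2*(-3 + 2*(-5) + 5*(-5)**2))*(-1552) = (18 + (1/5)*25*(-3 - 10 + 5*25))*(-1552) = (18 + (1/5)*25*(-3 - 10 + 125))*(-1552) = (18 + (1/5)*25*112)*(-1552) = (18 + 560)*(-1552) = 578*(-1552) = -897056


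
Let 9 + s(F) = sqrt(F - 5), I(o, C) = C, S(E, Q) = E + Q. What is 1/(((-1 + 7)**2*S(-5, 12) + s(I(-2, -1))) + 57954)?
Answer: 19399/1128963605 - I*sqrt(6)/3386890815 ≈ 1.7183e-5 - 7.2323e-10*I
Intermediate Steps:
s(F) = -9 + sqrt(-5 + F) (s(F) = -9 + sqrt(F - 5) = -9 + sqrt(-5 + F))
1/(((-1 + 7)**2*S(-5, 12) + s(I(-2, -1))) + 57954) = 1/(((-1 + 7)**2*(-5 + 12) + (-9 + sqrt(-5 - 1))) + 57954) = 1/((6**2*7 + (-9 + sqrt(-6))) + 57954) = 1/((36*7 + (-9 + I*sqrt(6))) + 57954) = 1/((252 + (-9 + I*sqrt(6))) + 57954) = 1/((243 + I*sqrt(6)) + 57954) = 1/(58197 + I*sqrt(6))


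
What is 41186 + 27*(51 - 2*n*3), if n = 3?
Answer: 42077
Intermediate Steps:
41186 + 27*(51 - 2*n*3) = 41186 + 27*(51 - 2*3*3) = 41186 + 27*(51 - 6*3) = 41186 + 27*(51 - 18) = 41186 + 27*33 = 41186 + 891 = 42077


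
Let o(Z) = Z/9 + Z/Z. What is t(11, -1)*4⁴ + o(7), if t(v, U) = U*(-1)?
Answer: 2320/9 ≈ 257.78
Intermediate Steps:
o(Z) = 1 + Z/9 (o(Z) = Z*(⅑) + 1 = Z/9 + 1 = 1 + Z/9)
t(v, U) = -U
t(11, -1)*4⁴ + o(7) = -1*(-1)*4⁴ + (1 + (⅑)*7) = 1*256 + (1 + 7/9) = 256 + 16/9 = 2320/9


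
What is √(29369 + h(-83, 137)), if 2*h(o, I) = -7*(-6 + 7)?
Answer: √117462/2 ≈ 171.36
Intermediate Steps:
h(o, I) = -7/2 (h(o, I) = (-7*(-6 + 7))/2 = (-7*1)/2 = (½)*(-7) = -7/2)
√(29369 + h(-83, 137)) = √(29369 - 7/2) = √(58731/2) = √117462/2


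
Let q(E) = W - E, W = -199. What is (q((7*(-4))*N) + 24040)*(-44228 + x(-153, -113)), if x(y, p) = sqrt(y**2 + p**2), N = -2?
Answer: -1051962980 + 23785*sqrt(36178) ≈ -1.0474e+9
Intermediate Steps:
q(E) = -199 - E
x(y, p) = sqrt(p**2 + y**2)
(q((7*(-4))*N) + 24040)*(-44228 + x(-153, -113)) = ((-199 - 7*(-4)*(-2)) + 24040)*(-44228 + sqrt((-113)**2 + (-153)**2)) = ((-199 - (-28)*(-2)) + 24040)*(-44228 + sqrt(12769 + 23409)) = ((-199 - 1*56) + 24040)*(-44228 + sqrt(36178)) = ((-199 - 56) + 24040)*(-44228 + sqrt(36178)) = (-255 + 24040)*(-44228 + sqrt(36178)) = 23785*(-44228 + sqrt(36178)) = -1051962980 + 23785*sqrt(36178)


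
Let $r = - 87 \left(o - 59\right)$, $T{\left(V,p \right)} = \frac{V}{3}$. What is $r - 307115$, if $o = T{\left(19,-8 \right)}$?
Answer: $-302533$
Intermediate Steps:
$T{\left(V,p \right)} = \frac{V}{3}$ ($T{\left(V,p \right)} = V \frac{1}{3} = \frac{V}{3}$)
$o = \frac{19}{3}$ ($o = \frac{1}{3} \cdot 19 = \frac{19}{3} \approx 6.3333$)
$r = 4582$ ($r = - 87 \left(\frac{19}{3} - 59\right) = \left(-87\right) \left(- \frac{158}{3}\right) = 4582$)
$r - 307115 = 4582 - 307115 = -302533$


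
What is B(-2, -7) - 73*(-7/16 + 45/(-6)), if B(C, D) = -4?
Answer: 9207/16 ≈ 575.44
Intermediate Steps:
B(-2, -7) - 73*(-7/16 + 45/(-6)) = -4 - 73*(-7/16 + 45/(-6)) = -4 - 73*(-7*1/16 + 45*(-⅙)) = -4 - 73*(-7/16 - 15/2) = -4 - 73*(-127/16) = -4 + 9271/16 = 9207/16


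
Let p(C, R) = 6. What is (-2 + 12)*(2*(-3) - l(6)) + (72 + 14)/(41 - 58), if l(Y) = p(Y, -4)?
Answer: -2126/17 ≈ -125.06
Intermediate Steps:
l(Y) = 6
(-2 + 12)*(2*(-3) - l(6)) + (72 + 14)/(41 - 58) = (-2 + 12)*(2*(-3) - 1*6) + (72 + 14)/(41 - 58) = 10*(-6 - 6) + 86/(-17) = 10*(-12) + 86*(-1/17) = -120 - 86/17 = -2126/17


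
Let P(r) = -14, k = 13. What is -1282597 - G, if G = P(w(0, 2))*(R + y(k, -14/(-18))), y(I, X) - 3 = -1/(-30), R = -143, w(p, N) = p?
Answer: -19268348/15 ≈ -1.2846e+6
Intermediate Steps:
y(I, X) = 91/30 (y(I, X) = 3 - 1/(-30) = 3 - 1*(-1/30) = 3 + 1/30 = 91/30)
G = 29393/15 (G = -14*(-143 + 91/30) = -14*(-4199/30) = 29393/15 ≈ 1959.5)
-1282597 - G = -1282597 - 1*29393/15 = -1282597 - 29393/15 = -19268348/15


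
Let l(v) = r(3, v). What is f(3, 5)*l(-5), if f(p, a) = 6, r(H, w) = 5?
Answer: 30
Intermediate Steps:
l(v) = 5
f(3, 5)*l(-5) = 6*5 = 30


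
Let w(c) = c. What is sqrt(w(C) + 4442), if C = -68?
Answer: 27*sqrt(6) ≈ 66.136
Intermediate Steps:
sqrt(w(C) + 4442) = sqrt(-68 + 4442) = sqrt(4374) = 27*sqrt(6)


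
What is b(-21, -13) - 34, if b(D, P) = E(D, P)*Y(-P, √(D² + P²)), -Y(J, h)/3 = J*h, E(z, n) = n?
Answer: -34 + 507*√610 ≈ 12488.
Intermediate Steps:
Y(J, h) = -3*J*h
b(D, P) = 3*P²*√(D² + P²) (b(D, P) = P*(-3*(-P)*√(D² + P²)) = P*(3*P*√(D² + P²)) = 3*P²*√(D² + P²))
b(-21, -13) - 34 = 3*(-13)²*√((-21)² + (-13)²) - 34 = 3*169*√(441 + 169) - 34 = 3*169*√610 - 34 = 507*√610 - 34 = -34 + 507*√610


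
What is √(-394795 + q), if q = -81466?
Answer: I*√476261 ≈ 690.12*I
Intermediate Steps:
√(-394795 + q) = √(-394795 - 81466) = √(-476261) = I*√476261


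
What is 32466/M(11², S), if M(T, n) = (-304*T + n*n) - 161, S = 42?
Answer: -10822/11727 ≈ -0.92283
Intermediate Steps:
M(T, n) = -161 + n² - 304*T (M(T, n) = (-304*T + n²) - 161 = (n² - 304*T) - 161 = -161 + n² - 304*T)
32466/M(11², S) = 32466/(-161 + 42² - 304*11²) = 32466/(-161 + 1764 - 304*121) = 32466/(-161 + 1764 - 36784) = 32466/(-35181) = 32466*(-1/35181) = -10822/11727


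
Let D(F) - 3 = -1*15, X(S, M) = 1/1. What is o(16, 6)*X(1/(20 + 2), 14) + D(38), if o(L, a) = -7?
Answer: -19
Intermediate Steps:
X(S, M) = 1
D(F) = -12 (D(F) = 3 - 1*15 = 3 - 15 = -12)
o(16, 6)*X(1/(20 + 2), 14) + D(38) = -7*1 - 12 = -7 - 12 = -19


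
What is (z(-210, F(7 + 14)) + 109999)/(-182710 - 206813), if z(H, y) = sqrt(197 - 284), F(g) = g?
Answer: -109999/389523 - I*sqrt(87)/389523 ≈ -0.28239 - 2.3946e-5*I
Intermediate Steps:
z(H, y) = I*sqrt(87) (z(H, y) = sqrt(-87) = I*sqrt(87))
(z(-210, F(7 + 14)) + 109999)/(-182710 - 206813) = (I*sqrt(87) + 109999)/(-182710 - 206813) = (109999 + I*sqrt(87))/(-389523) = (109999 + I*sqrt(87))*(-1/389523) = -109999/389523 - I*sqrt(87)/389523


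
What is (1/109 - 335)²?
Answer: 1333272196/11881 ≈ 1.1222e+5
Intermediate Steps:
(1/109 - 335)² = (-36514/109)² = 1333272196/11881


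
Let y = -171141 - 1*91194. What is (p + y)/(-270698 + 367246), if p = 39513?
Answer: -111411/48274 ≈ -2.3079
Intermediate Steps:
y = -262335 (y = -171141 - 91194 = -262335)
(p + y)/(-270698 + 367246) = (39513 - 262335)/(-270698 + 367246) = -222822/96548 = -222822*1/96548 = -111411/48274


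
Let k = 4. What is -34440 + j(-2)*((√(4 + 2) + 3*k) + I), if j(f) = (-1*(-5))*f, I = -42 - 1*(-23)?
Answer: -34370 - 10*√6 ≈ -34395.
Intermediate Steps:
I = -19 (I = -42 + 23 = -19)
j(f) = 5*f
-34440 + j(-2)*((√(4 + 2) + 3*k) + I) = -34440 + (5*(-2))*((√(4 + 2) + 3*4) - 19) = -34440 - 10*((√6 + 12) - 19) = -34440 - 10*((12 + √6) - 19) = -34440 - 10*(-7 + √6) = -34440 + (70 - 10*√6) = -34370 - 10*√6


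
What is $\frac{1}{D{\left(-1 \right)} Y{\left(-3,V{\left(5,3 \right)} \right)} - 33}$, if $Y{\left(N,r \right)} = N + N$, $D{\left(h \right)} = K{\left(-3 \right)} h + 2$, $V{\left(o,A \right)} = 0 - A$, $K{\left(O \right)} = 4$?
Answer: $- \frac{1}{21} \approx -0.047619$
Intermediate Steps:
$V{\left(o,A \right)} = - A$
$D{\left(h \right)} = 2 + 4 h$ ($D{\left(h \right)} = 4 h + 2 = 2 + 4 h$)
$Y{\left(N,r \right)} = 2 N$
$\frac{1}{D{\left(-1 \right)} Y{\left(-3,V{\left(5,3 \right)} \right)} - 33} = \frac{1}{\left(2 + 4 \left(-1\right)\right) 2 \left(-3\right) - 33} = \frac{1}{\left(2 - 4\right) \left(-6\right) - 33} = \frac{1}{\left(-2\right) \left(-6\right) - 33} = \frac{1}{12 - 33} = \frac{1}{-21} = - \frac{1}{21}$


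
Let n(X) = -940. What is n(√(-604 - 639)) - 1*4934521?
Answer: -4935461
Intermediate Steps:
n(√(-604 - 639)) - 1*4934521 = -940 - 1*4934521 = -940 - 4934521 = -4935461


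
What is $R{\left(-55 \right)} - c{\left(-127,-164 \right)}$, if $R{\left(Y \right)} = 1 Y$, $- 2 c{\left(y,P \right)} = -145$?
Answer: $- \frac{255}{2} \approx -127.5$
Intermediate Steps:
$c{\left(y,P \right)} = \frac{145}{2}$ ($c{\left(y,P \right)} = \left(- \frac{1}{2}\right) \left(-145\right) = \frac{145}{2}$)
$R{\left(Y \right)} = Y$
$R{\left(-55 \right)} - c{\left(-127,-164 \right)} = -55 - \frac{145}{2} = - \frac{255}{2}$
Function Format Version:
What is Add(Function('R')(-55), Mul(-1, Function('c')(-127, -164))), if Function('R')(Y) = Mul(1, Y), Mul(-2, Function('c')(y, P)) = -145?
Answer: Rational(-255, 2) ≈ -127.50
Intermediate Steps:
Function('c')(y, P) = Rational(145, 2) (Function('c')(y, P) = Mul(Rational(-1, 2), -145) = Rational(145, 2))
Function('R')(Y) = Y
Add(Function('R')(-55), Mul(-1, Function('c')(-127, -164))) = Add(-55, Mul(-1, Rational(145, 2))) = Add(-55, Rational(-145, 2)) = Rational(-255, 2)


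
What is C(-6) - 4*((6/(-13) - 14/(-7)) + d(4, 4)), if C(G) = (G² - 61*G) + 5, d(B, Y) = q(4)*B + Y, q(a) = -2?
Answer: 5419/13 ≈ 416.85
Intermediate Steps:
d(B, Y) = Y - 2*B (d(B, Y) = -2*B + Y = Y - 2*B)
C(G) = 5 + G² - 61*G
C(-6) - 4*((6/(-13) - 14/(-7)) + d(4, 4)) = (5 + (-6)² - 61*(-6)) - 4*((6/(-13) - 14/(-7)) + (4 - 2*4)) = (5 + 36 + 366) - 4*((6*(-1/13) - 14*(-⅐)) + (4 - 8)) = 407 - 4*((-6/13 + 2) - 4) = 407 - 4*(20/13 - 4) = 407 - 4*(-32)/13 = 407 - 1*(-128/13) = 407 + 128/13 = 5419/13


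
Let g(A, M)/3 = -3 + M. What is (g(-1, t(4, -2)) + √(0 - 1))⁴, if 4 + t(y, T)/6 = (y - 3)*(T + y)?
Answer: (45 - I)⁴ ≈ 4.0885e+6 - 3.6432e+5*I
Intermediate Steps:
t(y, T) = -24 + 6*(-3 + y)*(T + y) (t(y, T) = -24 + 6*((y - 3)*(T + y)) = -24 + 6*((-3 + y)*(T + y)) = -24 + 6*(-3 + y)*(T + y))
g(A, M) = -9 + 3*M (g(A, M) = 3*(-3 + M) = -9 + 3*M)
(g(-1, t(4, -2)) + √(0 - 1))⁴ = ((-9 + 3*(-24 - 18*(-2) - 18*4 + 6*4² + 6*(-2)*4)) + √(0 - 1))⁴ = ((-9 + 3*(-24 + 36 - 72 + 6*16 - 48)) + √(-1))⁴ = ((-9 + 3*(-24 + 36 - 72 + 96 - 48)) + I)⁴ = ((-9 + 3*(-12)) + I)⁴ = ((-9 - 36) + I)⁴ = (-45 + I)⁴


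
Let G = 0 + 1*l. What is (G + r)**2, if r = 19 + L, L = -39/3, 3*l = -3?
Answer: 25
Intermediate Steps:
l = -1 (l = (1/3)*(-3) = -1)
L = -13 (L = -39*1/3 = -13)
r = 6 (r = 19 - 13 = 6)
G = -1 (G = 0 + 1*(-1) = 0 - 1 = -1)
(G + r)**2 = (-1 + 6)**2 = 5**2 = 25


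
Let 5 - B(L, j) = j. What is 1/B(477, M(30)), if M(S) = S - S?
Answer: 1/5 ≈ 0.20000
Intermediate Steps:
M(S) = 0
B(L, j) = 5 - j
1/B(477, M(30)) = 1/(5 - 1*0) = 1/(5 + 0) = 1/5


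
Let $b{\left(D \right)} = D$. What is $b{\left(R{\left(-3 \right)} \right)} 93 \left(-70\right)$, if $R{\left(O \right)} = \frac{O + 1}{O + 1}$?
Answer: $-6510$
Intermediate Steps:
$R{\left(O \right)} = 1$ ($R{\left(O \right)} = \frac{1 + O}{1 + O} = 1$)
$b{\left(R{\left(-3 \right)} \right)} 93 \left(-70\right) = 1 \cdot 93 \left(-70\right) = 93 \left(-70\right) = -6510$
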